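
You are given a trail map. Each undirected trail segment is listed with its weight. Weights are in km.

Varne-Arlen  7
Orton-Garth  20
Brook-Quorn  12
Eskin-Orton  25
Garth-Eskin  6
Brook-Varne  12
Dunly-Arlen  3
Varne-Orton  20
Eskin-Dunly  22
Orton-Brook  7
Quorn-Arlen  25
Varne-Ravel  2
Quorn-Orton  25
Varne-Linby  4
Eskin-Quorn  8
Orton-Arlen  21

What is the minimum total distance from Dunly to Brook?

22 km

Running Dijkstra from Dunly:
Dunly: 0
Arlen: 3  (via Dunly)
Varne: 10  (via Arlen)
Ravel: 12  (via Varne)
Linby: 14  (via Varne)
Eskin: 22  (via Dunly)
Brook: 22  (via Varne)
Shortest route: Dunly–Arlen–Varne–Brook = 22 km.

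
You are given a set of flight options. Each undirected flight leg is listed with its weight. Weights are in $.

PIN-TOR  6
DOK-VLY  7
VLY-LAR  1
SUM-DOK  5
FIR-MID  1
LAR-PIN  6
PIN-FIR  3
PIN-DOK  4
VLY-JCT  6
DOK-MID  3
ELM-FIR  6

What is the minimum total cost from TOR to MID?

$10

Running Dijkstra from TOR:
TOR: 0
PIN: 6  (via TOR)
FIR: 9  (via PIN)
MID: 10  (via FIR)
Shortest route: TOR–PIN–FIR–MID = $10.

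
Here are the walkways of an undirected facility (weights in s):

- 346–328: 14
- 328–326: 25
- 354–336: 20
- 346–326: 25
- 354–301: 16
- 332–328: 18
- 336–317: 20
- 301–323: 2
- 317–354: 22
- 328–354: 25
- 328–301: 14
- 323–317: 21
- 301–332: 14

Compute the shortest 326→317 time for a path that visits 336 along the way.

90 s

Best 326 to 336: 326 → 328 → 354 → 336 costing 70
Best 336 to 317: 336 → 317 costing 20
Total via 336: 70 + 20 = 90 s.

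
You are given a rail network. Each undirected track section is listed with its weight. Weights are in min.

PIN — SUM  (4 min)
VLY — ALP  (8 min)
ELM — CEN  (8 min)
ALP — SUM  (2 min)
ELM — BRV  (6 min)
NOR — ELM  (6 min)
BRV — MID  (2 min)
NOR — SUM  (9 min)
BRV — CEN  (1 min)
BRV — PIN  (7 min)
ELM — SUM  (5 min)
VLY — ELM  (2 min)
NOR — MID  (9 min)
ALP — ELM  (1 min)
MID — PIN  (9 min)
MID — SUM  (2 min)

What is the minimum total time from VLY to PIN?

Enumerating some paths:
VLY → ELM → ALP → SUM → PIN: 2+1+2+4 = 9
VLY → ELM → SUM → PIN: 2+5+4 = 11
Cheapest is VLY → ELM → ALP → SUM → PIN at 9 min.

9 min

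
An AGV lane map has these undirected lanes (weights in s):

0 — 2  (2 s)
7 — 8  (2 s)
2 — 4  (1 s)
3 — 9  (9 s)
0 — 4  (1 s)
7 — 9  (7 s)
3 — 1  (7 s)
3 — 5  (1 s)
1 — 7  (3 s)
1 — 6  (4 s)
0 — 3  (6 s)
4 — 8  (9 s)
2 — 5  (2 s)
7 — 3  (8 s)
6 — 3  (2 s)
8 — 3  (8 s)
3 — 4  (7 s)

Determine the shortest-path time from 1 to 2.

Running Dijkstra from 1:
1: 0
7: 3  (via 1)
6: 4  (via 1)
8: 5  (via 7)
3: 6  (via 6)
5: 7  (via 3)
2: 9  (via 5)
Shortest route: 1–6–3–5–2 = 9 s.

9 s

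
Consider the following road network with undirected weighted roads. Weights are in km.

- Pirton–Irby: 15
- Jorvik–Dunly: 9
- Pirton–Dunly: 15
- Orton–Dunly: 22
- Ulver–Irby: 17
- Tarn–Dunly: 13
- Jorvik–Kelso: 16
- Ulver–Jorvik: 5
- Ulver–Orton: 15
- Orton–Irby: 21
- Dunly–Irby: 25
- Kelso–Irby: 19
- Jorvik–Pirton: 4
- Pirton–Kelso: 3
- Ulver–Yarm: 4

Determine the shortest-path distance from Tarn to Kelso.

Shortest distances from Tarn:
Tarn: 0
Dunly: 13  (via Tarn)
Jorvik: 22  (via Dunly)
Pirton: 26  (via Jorvik)
Ulver: 27  (via Jorvik)
Kelso: 29  (via Pirton)
Shortest route: Tarn → Dunly → Jorvik → Pirton → Kelso = 29 km.

29 km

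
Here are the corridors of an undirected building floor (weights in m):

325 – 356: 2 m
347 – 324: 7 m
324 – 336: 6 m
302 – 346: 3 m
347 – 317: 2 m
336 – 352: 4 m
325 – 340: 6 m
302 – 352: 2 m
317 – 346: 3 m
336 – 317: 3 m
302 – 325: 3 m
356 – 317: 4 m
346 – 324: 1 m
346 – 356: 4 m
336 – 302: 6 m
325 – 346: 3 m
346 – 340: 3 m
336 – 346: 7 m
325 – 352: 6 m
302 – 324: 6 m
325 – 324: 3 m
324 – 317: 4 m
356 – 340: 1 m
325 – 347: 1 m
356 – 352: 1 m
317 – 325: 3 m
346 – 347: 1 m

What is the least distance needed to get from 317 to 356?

4 m

Settle nodes by increasing distance from 317:
317: 0
347: 2  (via 317)
336: 3  (via 317)
346: 3  (via 317)
325: 3  (via 317)
356: 4  (via 317)
Shortest route: 317–356 = 4 m.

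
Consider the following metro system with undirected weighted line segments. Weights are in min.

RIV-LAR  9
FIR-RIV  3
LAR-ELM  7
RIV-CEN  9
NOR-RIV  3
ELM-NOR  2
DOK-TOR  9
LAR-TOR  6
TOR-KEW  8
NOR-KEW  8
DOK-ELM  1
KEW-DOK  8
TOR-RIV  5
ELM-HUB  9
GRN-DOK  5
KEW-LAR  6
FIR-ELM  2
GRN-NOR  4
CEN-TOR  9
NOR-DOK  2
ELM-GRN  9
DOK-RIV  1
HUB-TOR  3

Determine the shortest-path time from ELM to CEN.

11 min

Settle nodes by increasing distance from ELM:
ELM: 0
DOK: 1  (via ELM)
FIR: 2  (via ELM)
RIV: 2  (via DOK)
NOR: 2  (via ELM)
GRN: 6  (via DOK)
LAR: 7  (via ELM)
TOR: 7  (via RIV)
HUB: 9  (via ELM)
KEW: 9  (via DOK)
CEN: 11  (via RIV)
Shortest route: ELM → DOK → RIV → CEN = 11 min.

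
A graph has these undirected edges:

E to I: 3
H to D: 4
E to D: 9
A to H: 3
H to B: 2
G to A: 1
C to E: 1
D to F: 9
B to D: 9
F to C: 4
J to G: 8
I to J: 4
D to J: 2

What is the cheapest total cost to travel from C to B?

16

Enumerating some paths:
C–E–D–H–B: 1+9+4+2 = 16
C–E–D–B: 1+9+9 = 19
Cheapest is C–E–D–H–B at 16.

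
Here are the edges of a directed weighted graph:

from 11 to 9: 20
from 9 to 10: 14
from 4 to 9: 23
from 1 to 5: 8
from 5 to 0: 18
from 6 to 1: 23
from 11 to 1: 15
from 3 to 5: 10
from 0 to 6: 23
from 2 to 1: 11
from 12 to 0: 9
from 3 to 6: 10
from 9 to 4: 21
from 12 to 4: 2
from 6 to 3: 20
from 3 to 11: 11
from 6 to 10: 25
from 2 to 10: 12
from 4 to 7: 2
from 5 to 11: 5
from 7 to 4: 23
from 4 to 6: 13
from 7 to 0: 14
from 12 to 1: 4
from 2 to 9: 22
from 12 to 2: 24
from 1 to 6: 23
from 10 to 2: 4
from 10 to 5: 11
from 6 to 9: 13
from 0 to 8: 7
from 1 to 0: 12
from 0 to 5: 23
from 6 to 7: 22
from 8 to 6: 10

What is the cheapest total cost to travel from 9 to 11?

30

Shortest distances from 9:
9: 0
10: 14  (via 9)
2: 18  (via 10)
4: 21  (via 9)
7: 23  (via 4)
5: 25  (via 10)
1: 29  (via 2)
11: 30  (via 5)
Shortest route: 9–10–5–11 = 30.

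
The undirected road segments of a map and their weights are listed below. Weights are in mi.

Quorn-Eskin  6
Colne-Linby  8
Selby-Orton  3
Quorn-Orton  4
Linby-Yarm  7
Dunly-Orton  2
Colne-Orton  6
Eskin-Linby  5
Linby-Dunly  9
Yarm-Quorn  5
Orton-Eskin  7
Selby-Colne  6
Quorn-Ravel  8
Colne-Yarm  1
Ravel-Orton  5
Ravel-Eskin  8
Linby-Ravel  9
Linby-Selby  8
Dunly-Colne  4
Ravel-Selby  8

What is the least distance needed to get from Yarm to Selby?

7 mi

Enumerating some paths:
Yarm - Colne - Selby: 1+6 = 7
Yarm - Colne - Dunly - Orton - Selby: 1+4+2+3 = 10
The minimum is 7 mi via Yarm - Colne - Selby.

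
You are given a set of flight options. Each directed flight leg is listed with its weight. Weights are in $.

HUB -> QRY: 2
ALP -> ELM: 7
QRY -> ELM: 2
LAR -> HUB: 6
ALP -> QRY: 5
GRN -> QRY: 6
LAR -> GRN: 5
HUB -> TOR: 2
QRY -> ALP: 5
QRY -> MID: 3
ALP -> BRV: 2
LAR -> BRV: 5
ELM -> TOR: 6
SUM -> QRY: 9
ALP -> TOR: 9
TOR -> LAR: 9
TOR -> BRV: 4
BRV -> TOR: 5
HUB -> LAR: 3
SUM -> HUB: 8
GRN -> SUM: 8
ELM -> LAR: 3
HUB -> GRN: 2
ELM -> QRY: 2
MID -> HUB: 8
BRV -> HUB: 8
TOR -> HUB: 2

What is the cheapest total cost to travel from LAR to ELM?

$10

Shortest distances from LAR:
LAR: 0
BRV: 5  (via LAR)
GRN: 5  (via LAR)
HUB: 6  (via LAR)
QRY: 8  (via HUB)
TOR: 8  (via HUB)
ELM: 10  (via QRY)
Shortest route: LAR → HUB → QRY → ELM = $10.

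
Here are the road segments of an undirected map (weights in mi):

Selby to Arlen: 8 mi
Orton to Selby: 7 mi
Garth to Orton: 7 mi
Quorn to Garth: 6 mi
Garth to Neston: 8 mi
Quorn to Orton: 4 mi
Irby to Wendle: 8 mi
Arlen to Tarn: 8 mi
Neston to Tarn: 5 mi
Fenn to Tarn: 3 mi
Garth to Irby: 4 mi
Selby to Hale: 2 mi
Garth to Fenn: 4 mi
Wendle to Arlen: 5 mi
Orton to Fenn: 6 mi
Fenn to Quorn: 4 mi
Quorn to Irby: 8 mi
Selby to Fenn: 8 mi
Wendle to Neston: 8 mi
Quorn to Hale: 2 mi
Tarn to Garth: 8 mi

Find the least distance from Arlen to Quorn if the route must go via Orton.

19 mi

Best Arlen to Orton: Arlen–Selby–Orton costing 15
Shortest Orton→Quorn: Orton–Quorn = 4
Total via Orton: 15 + 4 = 19 mi.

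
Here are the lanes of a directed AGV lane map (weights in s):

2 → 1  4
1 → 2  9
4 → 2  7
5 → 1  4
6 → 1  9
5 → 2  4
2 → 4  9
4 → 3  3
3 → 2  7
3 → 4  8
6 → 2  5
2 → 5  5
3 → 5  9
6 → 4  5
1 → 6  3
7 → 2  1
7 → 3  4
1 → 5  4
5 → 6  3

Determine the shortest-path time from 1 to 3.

Candidate routes:
1 - 6 - 4 - 3: 3+5+3 = 11
1 - 5 - 6 - 4 - 3: 4+3+5+3 = 15
Cheapest is 1 - 6 - 4 - 3 at 11 s.

11 s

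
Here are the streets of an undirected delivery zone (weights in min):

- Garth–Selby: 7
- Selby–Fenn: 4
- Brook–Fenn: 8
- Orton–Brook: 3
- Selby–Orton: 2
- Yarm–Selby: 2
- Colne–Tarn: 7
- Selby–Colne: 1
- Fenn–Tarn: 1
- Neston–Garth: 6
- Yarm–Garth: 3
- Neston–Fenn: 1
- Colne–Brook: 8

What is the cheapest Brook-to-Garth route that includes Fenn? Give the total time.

15 min

Shortest Brook→Fenn: Brook → Fenn = 8
Shortest Fenn→Garth: Fenn → Neston → Garth = 7
Total via Fenn: 8 + 7 = 15 min.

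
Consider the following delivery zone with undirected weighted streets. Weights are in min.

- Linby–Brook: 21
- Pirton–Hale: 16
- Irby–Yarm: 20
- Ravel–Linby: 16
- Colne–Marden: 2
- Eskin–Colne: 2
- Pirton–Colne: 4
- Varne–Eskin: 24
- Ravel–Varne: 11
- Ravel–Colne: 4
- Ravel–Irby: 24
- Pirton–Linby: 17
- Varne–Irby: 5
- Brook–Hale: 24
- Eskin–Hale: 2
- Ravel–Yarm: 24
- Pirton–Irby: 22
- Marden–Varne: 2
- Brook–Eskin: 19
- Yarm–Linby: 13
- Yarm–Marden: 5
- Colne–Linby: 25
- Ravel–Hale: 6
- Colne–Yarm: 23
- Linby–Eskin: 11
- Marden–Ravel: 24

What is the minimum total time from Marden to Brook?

23 min

Compare a few routes:
Marden → Colne → Ravel → Hale → Eskin → Brook: 2+4+6+2+19 = 33
Marden → Colne → Eskin → Brook: 2+2+19 = 23
Marden → Colne → Eskin → Hale → Brook: 2+2+2+24 = 30
The minimum is 23 min via Marden → Colne → Eskin → Brook.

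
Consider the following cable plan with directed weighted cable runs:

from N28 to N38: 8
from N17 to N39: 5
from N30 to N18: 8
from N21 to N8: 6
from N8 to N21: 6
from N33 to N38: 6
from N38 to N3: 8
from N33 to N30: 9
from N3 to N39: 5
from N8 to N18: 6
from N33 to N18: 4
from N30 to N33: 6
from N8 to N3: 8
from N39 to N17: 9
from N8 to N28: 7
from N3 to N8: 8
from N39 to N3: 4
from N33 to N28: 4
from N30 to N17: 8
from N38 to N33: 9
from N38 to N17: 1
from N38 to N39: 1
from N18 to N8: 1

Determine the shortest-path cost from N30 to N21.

Compare a few routes:
N30 - N17 - N39 - N3 - N8 - N21: 8+5+4+8+6 = 31
N30 - N18 - N8 - N21: 8+1+6 = 15
N30 - N33 - N18 - N8 - N21: 6+4+1+6 = 17
The minimum is 15 via N30 - N18 - N8 - N21.

15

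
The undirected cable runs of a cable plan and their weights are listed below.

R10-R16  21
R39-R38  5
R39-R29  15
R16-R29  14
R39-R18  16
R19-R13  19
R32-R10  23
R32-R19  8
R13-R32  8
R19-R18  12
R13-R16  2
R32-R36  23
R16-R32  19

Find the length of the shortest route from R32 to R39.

Candidate routes:
R32–R13–R16–R29–R39: 8+2+14+15 = 39
R32–R19–R18–R39: 8+12+16 = 36
The minimum is 36 via R32–R19–R18–R39.

36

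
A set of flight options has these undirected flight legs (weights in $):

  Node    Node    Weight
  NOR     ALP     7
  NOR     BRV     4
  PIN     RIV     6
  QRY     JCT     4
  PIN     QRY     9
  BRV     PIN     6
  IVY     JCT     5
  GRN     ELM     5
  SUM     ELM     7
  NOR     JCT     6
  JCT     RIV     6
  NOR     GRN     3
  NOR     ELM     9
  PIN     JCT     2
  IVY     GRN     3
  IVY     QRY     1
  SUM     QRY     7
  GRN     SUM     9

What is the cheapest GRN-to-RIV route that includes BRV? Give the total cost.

Shortest GRN→BRV: GRN → NOR → BRV = 7
Shortest BRV→RIV: BRV → PIN → RIV = 12
Total via BRV: 7 + 12 = $19.

$19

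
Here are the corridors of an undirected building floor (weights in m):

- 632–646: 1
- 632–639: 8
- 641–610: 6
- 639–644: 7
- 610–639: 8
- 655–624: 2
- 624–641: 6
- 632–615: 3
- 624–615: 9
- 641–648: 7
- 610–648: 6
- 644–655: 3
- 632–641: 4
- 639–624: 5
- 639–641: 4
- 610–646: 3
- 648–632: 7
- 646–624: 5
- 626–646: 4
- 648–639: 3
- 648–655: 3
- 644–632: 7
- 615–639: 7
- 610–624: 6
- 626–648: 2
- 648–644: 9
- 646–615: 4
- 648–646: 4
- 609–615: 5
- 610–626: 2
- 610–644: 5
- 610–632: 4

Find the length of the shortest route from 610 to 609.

Enumerating some paths:
610 - 646 - 615 - 609: 3+4+5 = 12
610 - 632 - 646 - 615 - 609: 4+1+4+5 = 14
Cheapest is 610 - 646 - 615 - 609 at 12 m.

12 m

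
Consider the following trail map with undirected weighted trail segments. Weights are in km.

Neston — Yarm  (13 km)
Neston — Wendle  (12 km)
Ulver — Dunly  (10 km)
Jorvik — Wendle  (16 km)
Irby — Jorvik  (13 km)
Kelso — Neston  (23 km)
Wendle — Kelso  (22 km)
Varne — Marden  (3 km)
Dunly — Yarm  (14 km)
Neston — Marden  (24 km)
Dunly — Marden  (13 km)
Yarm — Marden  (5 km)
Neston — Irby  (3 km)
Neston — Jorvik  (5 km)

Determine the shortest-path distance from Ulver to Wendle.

49 km

Shortest distances from Ulver:
Ulver: 0
Dunly: 10  (via Ulver)
Marden: 23  (via Dunly)
Yarm: 24  (via Dunly)
Varne: 26  (via Marden)
Neston: 37  (via Yarm)
Irby: 40  (via Neston)
Jorvik: 42  (via Neston)
Wendle: 49  (via Neston)
Shortest route: Ulver → Dunly → Yarm → Neston → Wendle = 49 km.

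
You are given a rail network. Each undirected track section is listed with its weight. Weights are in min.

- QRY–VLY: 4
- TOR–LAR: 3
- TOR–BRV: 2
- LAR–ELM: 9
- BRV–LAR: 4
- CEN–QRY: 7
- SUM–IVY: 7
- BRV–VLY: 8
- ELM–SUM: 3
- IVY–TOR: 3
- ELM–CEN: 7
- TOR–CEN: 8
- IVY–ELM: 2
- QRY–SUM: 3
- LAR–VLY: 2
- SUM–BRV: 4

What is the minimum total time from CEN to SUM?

10 min

Candidate routes:
CEN–TOR–IVY–ELM–SUM: 8+3+2+3 = 16
CEN–ELM–IVY–SUM: 7+2+7 = 16
CEN–ELM–SUM: 7+3 = 10
CEN–TOR–BRV–SUM: 8+2+4 = 14
Cheapest is CEN–ELM–SUM at 10 min.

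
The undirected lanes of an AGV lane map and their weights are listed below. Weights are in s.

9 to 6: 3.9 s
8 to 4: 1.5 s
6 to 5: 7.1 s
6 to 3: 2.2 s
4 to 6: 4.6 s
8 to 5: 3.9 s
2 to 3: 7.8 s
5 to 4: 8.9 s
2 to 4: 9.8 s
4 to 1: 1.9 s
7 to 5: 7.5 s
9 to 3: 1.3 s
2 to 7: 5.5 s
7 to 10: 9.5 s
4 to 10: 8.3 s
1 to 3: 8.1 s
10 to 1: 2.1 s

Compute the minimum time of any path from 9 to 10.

Candidate routes:
9 - 3 - 6 - 4 - 1 - 10: 1.3+2.2+4.6+1.9+2.1 = 12.1
9 - 3 - 1 - 10: 1.3+8.1+2.1 = 11.5
Cheapest is 9 - 3 - 1 - 10 at 11.5 s.

11.5 s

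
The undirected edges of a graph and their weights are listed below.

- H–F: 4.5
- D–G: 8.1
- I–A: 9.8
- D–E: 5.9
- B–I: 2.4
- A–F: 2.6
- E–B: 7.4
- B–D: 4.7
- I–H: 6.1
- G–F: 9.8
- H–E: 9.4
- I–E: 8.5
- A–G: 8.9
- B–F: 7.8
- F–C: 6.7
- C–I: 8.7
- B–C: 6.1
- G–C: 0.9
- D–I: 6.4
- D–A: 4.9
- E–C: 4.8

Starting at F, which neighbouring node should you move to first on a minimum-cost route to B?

Compare a few routes:
F → B: 7.8 = 7.8
F → A → D → B: 2.6+4.9+4.7 = 12.2
The minimum is 7.8 via F → B.
So from F the first move is to B.

B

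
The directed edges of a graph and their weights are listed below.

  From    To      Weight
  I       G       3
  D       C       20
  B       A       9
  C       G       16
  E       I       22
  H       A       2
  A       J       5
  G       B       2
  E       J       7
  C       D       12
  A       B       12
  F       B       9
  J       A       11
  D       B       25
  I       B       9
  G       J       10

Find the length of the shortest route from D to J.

39

Shortest distances from D:
D: 0
C: 20  (via D)
B: 25  (via D)
A: 34  (via B)
G: 36  (via C)
J: 39  (via A)
Shortest route: D → B → A → J = 39.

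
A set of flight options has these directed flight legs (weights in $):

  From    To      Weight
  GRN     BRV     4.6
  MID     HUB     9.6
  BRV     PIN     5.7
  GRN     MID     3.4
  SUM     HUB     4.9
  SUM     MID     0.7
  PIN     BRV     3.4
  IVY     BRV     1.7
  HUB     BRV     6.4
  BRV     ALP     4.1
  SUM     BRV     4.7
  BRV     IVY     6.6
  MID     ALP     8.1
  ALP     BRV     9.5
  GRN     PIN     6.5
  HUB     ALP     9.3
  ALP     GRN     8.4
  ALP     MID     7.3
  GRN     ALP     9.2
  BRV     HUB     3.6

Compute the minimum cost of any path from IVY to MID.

Candidate routes:
IVY - BRV - HUB - ALP - GRN - MID: 1.7+3.6+9.3+8.4+3.4 = 26.4
IVY - BRV - ALP - GRN - MID: 1.7+4.1+8.4+3.4 = 17.6
IVY - BRV - ALP - MID: 1.7+4.1+7.3 = 13.1
IVY - BRV - HUB - ALP - MID: 1.7+3.6+9.3+7.3 = 21.9
The minimum is $13.1 via IVY - BRV - ALP - MID.

$13.1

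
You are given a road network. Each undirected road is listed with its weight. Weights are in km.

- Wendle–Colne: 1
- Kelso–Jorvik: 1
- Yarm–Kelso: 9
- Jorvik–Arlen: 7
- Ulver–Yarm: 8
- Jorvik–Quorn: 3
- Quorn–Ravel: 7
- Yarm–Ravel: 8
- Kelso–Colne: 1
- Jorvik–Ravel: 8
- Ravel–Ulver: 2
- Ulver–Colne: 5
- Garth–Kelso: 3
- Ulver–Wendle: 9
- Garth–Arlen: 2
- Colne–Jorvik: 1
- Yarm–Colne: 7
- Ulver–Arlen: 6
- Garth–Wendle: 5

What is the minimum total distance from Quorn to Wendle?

Enumerating some paths:
Quorn–Jorvik–Kelso–Colne–Wendle: 3+1+1+1 = 6
Quorn–Jorvik–Kelso–Garth–Wendle: 3+1+3+5 = 12
Quorn–Jorvik–Colne–Wendle: 3+1+1 = 5
Cheapest is Quorn–Jorvik–Colne–Wendle at 5 km.

5 km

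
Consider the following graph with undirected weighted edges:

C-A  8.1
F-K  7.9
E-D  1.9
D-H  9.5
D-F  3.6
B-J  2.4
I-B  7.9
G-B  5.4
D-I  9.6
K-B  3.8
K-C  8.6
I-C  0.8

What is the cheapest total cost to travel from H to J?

27.2

Enumerating some paths:
H - D - I - C - K - B - J: 9.5+9.6+0.8+8.6+3.8+2.4 = 34.7
H - D - F - K - C - I - B - J: 9.5+3.6+7.9+8.6+0.8+7.9+2.4 = 40.7
H - D - F - K - B - J: 9.5+3.6+7.9+3.8+2.4 = 27.2
H - D - I - B - J: 9.5+9.6+7.9+2.4 = 29.4
Cheapest is H - D - F - K - B - J at 27.2.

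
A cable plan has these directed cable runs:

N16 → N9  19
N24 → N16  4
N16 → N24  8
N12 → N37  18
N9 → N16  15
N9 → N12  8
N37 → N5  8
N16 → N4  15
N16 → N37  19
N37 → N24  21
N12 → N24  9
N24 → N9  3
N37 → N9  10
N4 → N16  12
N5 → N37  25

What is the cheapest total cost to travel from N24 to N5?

Enumerating some paths:
N24 → N16 → N37 → N5: 4+19+8 = 31
N24 → N9 → N12 → N37 → N5: 3+8+18+8 = 37
N24 → N9 → N16 → N37 → N5: 3+15+19+8 = 45
The minimum is 31 via N24 → N16 → N37 → N5.

31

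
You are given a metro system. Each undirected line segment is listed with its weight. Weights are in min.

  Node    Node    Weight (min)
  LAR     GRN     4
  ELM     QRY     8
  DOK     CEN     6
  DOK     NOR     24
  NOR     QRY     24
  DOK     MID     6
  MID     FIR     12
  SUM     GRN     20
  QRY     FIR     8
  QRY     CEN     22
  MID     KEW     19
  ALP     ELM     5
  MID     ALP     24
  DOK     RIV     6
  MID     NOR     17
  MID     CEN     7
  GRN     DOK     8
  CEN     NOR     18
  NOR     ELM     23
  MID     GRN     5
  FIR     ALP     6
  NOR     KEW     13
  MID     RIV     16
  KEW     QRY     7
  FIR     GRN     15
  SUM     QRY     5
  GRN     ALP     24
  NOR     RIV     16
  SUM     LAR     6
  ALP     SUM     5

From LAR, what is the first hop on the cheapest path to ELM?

SUM

Candidate routes:
LAR–SUM–QRY–ELM: 6+5+8 = 19
LAR–SUM–ALP–ELM: 6+5+5 = 16
The minimum is 16 min via LAR–SUM–ALP–ELM.
So from LAR the first move is to SUM.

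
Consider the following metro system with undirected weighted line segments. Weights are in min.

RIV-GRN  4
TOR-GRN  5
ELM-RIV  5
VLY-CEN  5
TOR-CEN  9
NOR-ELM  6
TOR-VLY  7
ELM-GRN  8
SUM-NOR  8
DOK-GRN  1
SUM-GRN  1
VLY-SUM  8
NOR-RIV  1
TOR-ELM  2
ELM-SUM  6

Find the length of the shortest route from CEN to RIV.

Settle nodes by increasing distance from CEN:
CEN: 0
VLY: 5  (via CEN)
TOR: 9  (via CEN)
ELM: 11  (via TOR)
SUM: 13  (via VLY)
GRN: 14  (via TOR)
DOK: 15  (via GRN)
RIV: 16  (via ELM)
Shortest route: CEN → TOR → ELM → RIV = 16 min.

16 min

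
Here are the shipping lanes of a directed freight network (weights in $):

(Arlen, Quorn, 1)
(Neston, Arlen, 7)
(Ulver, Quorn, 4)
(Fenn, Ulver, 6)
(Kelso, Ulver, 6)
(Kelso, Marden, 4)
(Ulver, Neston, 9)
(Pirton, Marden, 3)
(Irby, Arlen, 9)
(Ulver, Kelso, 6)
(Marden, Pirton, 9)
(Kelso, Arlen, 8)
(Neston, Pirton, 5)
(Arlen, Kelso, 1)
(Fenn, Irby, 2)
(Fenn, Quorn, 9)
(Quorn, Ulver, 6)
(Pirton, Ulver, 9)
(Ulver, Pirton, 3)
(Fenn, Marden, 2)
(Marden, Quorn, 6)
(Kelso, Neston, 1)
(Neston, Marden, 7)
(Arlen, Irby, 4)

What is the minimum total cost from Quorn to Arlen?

Shortest distances from Quorn:
Quorn: 0
Ulver: 6  (via Quorn)
Pirton: 9  (via Ulver)
Kelso: 12  (via Ulver)
Marden: 12  (via Pirton)
Neston: 13  (via Kelso)
Arlen: 20  (via Kelso)
Shortest route: Quorn–Ulver–Kelso–Arlen = $20.

$20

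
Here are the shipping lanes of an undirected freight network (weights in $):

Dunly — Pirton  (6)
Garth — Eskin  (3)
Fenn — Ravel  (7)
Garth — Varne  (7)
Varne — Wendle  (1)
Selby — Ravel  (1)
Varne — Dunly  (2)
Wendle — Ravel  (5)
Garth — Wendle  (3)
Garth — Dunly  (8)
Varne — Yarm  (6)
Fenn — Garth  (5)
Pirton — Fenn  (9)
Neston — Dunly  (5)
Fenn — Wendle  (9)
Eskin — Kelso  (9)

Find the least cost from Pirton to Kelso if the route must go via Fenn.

Best Pirton to Fenn: Pirton → Fenn costing 9
Shortest Fenn→Kelso: Fenn → Garth → Eskin → Kelso = 17
Total via Fenn: 9 + 17 = $26.

$26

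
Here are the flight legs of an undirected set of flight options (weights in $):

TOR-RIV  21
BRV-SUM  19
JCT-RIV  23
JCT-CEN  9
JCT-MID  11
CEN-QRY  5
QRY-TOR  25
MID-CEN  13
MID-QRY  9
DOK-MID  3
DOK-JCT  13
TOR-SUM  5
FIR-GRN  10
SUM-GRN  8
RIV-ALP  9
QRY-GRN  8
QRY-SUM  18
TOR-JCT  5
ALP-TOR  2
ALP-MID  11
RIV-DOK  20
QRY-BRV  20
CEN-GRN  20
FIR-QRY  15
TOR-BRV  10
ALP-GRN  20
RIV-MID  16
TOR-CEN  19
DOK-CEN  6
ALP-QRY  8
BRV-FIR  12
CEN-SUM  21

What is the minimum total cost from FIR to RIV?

$32

Settle nodes by increasing distance from FIR:
FIR: 0
GRN: 10  (via FIR)
BRV: 12  (via FIR)
QRY: 15  (via FIR)
SUM: 18  (via GRN)
CEN: 20  (via QRY)
TOR: 22  (via BRV)
ALP: 23  (via QRY)
MID: 24  (via QRY)
DOK: 26  (via CEN)
JCT: 27  (via TOR)
RIV: 32  (via ALP)
Shortest route: FIR → QRY → ALP → RIV = $32.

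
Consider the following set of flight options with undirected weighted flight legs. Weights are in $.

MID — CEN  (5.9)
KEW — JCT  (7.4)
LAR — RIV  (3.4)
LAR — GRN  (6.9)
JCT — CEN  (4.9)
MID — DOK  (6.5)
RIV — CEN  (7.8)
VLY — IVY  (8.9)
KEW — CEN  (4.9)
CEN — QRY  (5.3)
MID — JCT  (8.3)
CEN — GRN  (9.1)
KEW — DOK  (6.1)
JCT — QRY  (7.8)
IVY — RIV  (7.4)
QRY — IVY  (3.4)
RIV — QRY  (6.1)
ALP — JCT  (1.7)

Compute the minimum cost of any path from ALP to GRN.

Enumerating some paths:
ALP–JCT–KEW–CEN–GRN: 1.7+7.4+4.9+9.1 = 23.1
ALP–JCT–CEN–GRN: 1.7+4.9+9.1 = 15.7
The minimum is $15.7 via ALP–JCT–CEN–GRN.

$15.7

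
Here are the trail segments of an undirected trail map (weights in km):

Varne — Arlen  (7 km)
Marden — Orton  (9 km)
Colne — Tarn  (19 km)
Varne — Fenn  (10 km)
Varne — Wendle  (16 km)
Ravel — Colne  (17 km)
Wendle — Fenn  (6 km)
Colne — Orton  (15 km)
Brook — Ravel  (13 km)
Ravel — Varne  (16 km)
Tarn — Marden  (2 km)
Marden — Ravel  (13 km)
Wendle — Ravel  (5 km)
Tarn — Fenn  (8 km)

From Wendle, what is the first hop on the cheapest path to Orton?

Compare a few routes:
Wendle → Fenn → Tarn → Marden → Orton: 6+8+2+9 = 25
Wendle → Ravel → Marden → Orton: 5+13+9 = 27
The minimum is 25 km via Wendle → Fenn → Tarn → Marden → Orton.
So from Wendle the first move is to Fenn.

Fenn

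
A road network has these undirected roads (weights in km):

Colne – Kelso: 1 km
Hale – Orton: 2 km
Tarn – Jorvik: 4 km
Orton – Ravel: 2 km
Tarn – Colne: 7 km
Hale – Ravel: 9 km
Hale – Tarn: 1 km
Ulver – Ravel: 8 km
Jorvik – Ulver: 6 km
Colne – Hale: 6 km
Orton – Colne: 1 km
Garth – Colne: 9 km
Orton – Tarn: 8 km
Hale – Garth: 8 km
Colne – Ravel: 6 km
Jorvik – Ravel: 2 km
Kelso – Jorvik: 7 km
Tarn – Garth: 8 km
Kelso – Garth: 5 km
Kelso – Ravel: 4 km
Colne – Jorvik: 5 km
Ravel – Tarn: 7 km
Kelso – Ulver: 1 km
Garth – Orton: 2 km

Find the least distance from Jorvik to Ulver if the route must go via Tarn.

Shortest Jorvik→Tarn: Jorvik → Tarn = 4
Best Tarn to Ulver: Tarn → Hale → Orton → Colne → Kelso → Ulver costing 6
Total via Tarn: 4 + 6 = 10 km.

10 km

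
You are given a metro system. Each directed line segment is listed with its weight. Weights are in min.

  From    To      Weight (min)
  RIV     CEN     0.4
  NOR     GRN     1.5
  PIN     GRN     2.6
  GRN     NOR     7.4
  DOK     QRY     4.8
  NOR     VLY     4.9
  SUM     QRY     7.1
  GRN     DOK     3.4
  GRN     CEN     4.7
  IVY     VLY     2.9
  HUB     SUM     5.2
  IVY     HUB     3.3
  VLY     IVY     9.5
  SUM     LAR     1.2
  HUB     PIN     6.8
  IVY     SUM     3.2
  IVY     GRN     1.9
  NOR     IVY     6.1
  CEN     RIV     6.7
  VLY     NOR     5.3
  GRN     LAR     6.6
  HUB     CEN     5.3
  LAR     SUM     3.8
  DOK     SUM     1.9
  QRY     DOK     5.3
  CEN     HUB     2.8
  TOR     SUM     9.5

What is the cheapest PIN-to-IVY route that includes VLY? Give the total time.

Shortest PIN→VLY: PIN–GRN–NOR–VLY = 14.9
Shortest VLY→IVY: VLY–IVY = 9.5
Total via VLY: 14.9 + 9.5 = 24.4 min.

24.4 min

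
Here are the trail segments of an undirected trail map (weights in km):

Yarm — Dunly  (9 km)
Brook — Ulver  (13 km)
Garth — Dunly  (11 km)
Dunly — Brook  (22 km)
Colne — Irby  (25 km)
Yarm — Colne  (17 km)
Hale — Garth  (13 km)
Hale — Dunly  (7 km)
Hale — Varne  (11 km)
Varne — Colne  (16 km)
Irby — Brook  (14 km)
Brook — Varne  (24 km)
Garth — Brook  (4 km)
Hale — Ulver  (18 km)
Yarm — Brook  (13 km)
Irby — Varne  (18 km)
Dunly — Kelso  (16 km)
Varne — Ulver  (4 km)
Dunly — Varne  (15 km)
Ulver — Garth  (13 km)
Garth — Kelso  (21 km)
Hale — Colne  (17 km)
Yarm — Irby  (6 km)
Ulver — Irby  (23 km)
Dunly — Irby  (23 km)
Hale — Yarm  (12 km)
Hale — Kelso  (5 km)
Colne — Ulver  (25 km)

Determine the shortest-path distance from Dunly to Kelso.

12 km

Compare a few routes:
Dunly–Yarm–Hale–Kelso: 9+12+5 = 26
Dunly–Kelso: 16 = 16
Dunly–Hale–Kelso: 7+5 = 12
The minimum is 12 km via Dunly–Hale–Kelso.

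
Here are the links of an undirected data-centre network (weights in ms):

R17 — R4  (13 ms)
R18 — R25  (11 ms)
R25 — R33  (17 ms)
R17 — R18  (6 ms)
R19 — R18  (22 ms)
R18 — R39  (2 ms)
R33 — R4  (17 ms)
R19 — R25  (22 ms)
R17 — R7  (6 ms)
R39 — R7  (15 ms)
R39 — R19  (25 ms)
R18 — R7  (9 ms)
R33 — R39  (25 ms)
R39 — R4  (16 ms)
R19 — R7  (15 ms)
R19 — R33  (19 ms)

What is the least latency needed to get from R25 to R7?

20 ms

Running Dijkstra from R25:
R25: 0
R18: 11  (via R25)
R39: 13  (via R18)
R17: 17  (via R18)
R33: 17  (via R25)
R7: 20  (via R18)
Shortest route: R25 → R18 → R7 = 20 ms.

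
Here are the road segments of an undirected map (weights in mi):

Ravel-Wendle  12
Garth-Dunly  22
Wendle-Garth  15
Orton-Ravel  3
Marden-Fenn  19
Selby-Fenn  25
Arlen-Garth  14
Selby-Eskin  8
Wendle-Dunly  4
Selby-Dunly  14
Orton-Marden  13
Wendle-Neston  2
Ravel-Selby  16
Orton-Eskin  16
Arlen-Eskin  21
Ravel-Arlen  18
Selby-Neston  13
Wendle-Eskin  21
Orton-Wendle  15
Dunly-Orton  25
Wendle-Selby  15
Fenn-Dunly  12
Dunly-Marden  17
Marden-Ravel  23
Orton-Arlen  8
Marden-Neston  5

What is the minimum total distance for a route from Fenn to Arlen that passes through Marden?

Shortest Fenn→Marden: Fenn–Marden = 19
Best Marden to Arlen: Marden–Orton–Arlen costing 21
Total via Marden: 19 + 21 = 40 mi.

40 mi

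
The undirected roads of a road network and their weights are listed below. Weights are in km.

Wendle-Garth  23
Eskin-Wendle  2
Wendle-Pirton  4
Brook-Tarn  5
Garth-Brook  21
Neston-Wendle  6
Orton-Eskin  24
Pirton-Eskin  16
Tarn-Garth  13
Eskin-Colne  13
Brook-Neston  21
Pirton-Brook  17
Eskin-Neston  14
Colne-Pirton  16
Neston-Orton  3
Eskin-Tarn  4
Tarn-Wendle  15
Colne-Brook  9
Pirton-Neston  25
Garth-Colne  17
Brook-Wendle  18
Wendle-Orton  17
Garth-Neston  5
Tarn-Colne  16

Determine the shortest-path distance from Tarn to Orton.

15 km

Shortest distances from Tarn:
Tarn: 0
Eskin: 4  (via Tarn)
Brook: 5  (via Tarn)
Wendle: 6  (via Eskin)
Pirton: 10  (via Wendle)
Neston: 12  (via Wendle)
Garth: 13  (via Tarn)
Colne: 14  (via Brook)
Orton: 15  (via Neston)
Shortest route: Tarn–Eskin–Wendle–Neston–Orton = 15 km.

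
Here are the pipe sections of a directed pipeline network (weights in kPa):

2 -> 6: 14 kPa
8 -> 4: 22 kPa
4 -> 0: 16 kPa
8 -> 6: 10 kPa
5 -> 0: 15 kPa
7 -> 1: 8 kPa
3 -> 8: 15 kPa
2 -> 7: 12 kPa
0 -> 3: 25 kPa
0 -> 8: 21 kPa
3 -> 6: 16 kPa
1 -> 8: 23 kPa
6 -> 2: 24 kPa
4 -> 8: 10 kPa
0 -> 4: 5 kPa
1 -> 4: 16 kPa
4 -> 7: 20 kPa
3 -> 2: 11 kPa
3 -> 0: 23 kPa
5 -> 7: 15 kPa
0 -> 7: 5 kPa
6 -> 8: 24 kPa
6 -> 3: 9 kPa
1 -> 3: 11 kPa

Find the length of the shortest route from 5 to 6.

40 kPa

Compare a few routes:
5 → 0 → 8 → 6: 15+21+10 = 46
5 → 0 → 4 → 8 → 6: 15+5+10+10 = 40
Cheapest is 5 → 0 → 4 → 8 → 6 at 40 kPa.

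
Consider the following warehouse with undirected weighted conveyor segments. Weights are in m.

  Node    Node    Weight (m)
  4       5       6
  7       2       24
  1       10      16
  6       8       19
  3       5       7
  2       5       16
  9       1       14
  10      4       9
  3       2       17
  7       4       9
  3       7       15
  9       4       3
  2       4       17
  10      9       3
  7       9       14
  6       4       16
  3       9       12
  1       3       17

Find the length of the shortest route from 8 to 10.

41 m

Settle nodes by increasing distance from 8:
8: 0
6: 19  (via 8)
4: 35  (via 6)
9: 38  (via 4)
5: 41  (via 4)
10: 41  (via 9)
Shortest route: 8 → 6 → 4 → 9 → 10 = 41 m.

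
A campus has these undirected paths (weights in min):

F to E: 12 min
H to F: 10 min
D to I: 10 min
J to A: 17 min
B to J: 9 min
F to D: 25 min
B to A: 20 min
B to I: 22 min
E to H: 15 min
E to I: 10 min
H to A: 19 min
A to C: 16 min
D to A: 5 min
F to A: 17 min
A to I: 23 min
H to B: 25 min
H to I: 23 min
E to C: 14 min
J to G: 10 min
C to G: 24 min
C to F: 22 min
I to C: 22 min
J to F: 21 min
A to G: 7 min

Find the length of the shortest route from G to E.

Settle nodes by increasing distance from G:
G: 0
A: 7  (via G)
J: 10  (via G)
D: 12  (via A)
B: 19  (via J)
I: 22  (via D)
C: 23  (via A)
F: 24  (via A)
H: 26  (via A)
E: 32  (via I)
Shortest route: G–A–D–I–E = 32 min.

32 min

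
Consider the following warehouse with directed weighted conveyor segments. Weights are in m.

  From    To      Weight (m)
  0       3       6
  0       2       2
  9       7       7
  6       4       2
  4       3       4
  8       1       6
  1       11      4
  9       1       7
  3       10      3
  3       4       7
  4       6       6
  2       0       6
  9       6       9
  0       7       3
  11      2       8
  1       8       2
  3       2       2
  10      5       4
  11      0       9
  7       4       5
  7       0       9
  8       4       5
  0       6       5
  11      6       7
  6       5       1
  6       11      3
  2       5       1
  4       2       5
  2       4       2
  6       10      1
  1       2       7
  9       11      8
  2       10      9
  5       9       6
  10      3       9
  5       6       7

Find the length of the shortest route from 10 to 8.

19 m

Enumerating some paths:
10 → 3 → 2 → 5 → 9 → 1 → 8: 9+2+1+6+7+2 = 27
10 → 5 → 9 → 1 → 8: 4+6+7+2 = 19
The minimum is 19 m via 10 → 5 → 9 → 1 → 8.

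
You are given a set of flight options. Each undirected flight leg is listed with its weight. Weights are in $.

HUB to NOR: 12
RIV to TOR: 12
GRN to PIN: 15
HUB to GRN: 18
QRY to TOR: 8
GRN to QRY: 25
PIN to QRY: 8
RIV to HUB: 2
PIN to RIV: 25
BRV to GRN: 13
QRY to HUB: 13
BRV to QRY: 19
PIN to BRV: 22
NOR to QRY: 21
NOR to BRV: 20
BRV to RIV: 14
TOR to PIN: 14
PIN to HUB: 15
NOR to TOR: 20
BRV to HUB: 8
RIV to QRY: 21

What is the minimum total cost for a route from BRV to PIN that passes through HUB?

$23

Best BRV to HUB: BRV → HUB costing 8
Shortest HUB→PIN: HUB → PIN = 15
Total via HUB: 8 + 15 = $23.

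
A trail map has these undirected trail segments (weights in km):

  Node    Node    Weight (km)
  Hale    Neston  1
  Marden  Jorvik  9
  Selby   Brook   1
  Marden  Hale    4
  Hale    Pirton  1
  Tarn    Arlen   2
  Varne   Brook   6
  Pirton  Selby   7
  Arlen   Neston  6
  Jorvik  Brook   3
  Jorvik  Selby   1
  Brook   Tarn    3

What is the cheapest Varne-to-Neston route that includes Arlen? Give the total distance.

17 km

Shortest Varne→Arlen: Varne → Brook → Tarn → Arlen = 11
Shortest Arlen→Neston: Arlen → Neston = 6
Total via Arlen: 11 + 6 = 17 km.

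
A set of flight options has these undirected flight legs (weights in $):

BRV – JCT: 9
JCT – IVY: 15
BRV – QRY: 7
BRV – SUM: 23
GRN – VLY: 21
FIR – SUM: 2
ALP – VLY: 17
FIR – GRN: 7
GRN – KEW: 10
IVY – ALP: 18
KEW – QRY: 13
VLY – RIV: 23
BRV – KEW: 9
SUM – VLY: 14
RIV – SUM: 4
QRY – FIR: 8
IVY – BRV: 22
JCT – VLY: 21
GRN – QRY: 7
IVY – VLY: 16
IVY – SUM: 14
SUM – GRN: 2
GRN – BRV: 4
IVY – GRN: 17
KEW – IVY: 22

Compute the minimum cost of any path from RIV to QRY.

$13

Settle nodes by increasing distance from RIV:
RIV: 0
SUM: 4  (via RIV)
GRN: 6  (via SUM)
FIR: 6  (via SUM)
BRV: 10  (via GRN)
QRY: 13  (via GRN)
Shortest route: RIV–SUM–GRN–QRY = $13.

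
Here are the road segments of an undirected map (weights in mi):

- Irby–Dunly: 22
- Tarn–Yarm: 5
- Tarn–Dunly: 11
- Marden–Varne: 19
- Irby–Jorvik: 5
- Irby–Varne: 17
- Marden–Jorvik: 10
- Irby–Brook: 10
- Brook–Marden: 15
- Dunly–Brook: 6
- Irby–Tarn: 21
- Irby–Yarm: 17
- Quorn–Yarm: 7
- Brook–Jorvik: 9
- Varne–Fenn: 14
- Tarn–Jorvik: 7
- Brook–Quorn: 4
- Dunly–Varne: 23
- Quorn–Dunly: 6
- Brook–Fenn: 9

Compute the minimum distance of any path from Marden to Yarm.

22 mi

Enumerating some paths:
Marden - Brook - Quorn - Yarm: 15+4+7 = 26
Marden - Jorvik - Tarn - Yarm: 10+7+5 = 22
Cheapest is Marden - Jorvik - Tarn - Yarm at 22 mi.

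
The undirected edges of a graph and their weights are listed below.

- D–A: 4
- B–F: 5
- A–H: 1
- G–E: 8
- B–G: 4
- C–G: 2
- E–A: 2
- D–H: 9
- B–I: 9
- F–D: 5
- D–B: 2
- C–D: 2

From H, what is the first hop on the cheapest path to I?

A

Candidate routes:
H–D–B–I: 9+2+9 = 20
H–A–D–B–I: 1+4+2+9 = 16
H–A–D–C–G–B–I: 1+4+2+2+4+9 = 22
The minimum is 16 via H–A–D–B–I.
So from H the first move is to A.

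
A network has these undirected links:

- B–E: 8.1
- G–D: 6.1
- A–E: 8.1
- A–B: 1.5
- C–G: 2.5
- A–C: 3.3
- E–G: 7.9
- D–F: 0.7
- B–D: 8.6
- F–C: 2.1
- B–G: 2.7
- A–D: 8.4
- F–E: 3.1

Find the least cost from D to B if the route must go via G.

8

Best D to G: D → F → C → G costing 5.3
Best G to B: G → B costing 2.7
Total via G: 5.3 + 2.7 = 8.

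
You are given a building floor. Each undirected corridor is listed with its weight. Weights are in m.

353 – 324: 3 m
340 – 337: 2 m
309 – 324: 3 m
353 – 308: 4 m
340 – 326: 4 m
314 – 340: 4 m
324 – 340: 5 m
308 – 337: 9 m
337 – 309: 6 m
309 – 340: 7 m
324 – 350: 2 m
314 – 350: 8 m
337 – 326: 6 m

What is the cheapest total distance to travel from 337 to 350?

Enumerating some paths:
337 - 340 - 324 - 350: 2+5+2 = 9
337 - 309 - 324 - 350: 6+3+2 = 11
The minimum is 9 m via 337 - 340 - 324 - 350.

9 m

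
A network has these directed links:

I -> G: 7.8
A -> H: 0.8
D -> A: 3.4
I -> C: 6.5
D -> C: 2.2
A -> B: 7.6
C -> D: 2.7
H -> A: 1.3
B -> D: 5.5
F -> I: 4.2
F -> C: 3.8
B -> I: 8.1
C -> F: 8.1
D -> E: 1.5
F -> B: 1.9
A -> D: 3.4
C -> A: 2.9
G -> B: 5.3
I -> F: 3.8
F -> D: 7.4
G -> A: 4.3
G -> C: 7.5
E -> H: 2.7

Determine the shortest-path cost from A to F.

Candidate routes:
A → B → I → F: 7.6+8.1+3.8 = 19.5
A → D → C → F: 3.4+2.2+8.1 = 13.7
The minimum is 13.7 via A → D → C → F.

13.7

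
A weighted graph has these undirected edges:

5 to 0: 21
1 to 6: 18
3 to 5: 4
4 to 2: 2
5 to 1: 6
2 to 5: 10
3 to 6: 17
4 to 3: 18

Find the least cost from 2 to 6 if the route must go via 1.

34

Shortest 2→1: 2 → 5 → 1 = 16
Shortest 1→6: 1 → 6 = 18
Total via 1: 16 + 18 = 34.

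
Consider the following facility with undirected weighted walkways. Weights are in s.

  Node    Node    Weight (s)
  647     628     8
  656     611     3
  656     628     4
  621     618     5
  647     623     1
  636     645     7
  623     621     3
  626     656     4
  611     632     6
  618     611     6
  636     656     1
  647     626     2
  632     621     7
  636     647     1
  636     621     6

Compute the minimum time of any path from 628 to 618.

Shortest distances from 628:
628: 0
656: 4  (via 628)
636: 5  (via 656)
647: 6  (via 636)
611: 7  (via 656)
623: 7  (via 647)
626: 8  (via 656)
621: 10  (via 623)
645: 12  (via 636)
618: 13  (via 611)
Shortest route: 628 → 656 → 611 → 618 = 13 s.

13 s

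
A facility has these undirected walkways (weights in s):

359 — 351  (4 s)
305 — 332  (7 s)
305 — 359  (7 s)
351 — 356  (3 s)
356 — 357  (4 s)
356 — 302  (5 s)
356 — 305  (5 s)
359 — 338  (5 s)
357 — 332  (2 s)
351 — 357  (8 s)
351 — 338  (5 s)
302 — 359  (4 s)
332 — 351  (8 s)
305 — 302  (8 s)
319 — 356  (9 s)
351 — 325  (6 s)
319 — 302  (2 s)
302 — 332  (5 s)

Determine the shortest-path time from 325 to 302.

14 s

Settle nodes by increasing distance from 325:
325: 0
351: 6  (via 325)
356: 9  (via 351)
359: 10  (via 351)
338: 11  (via 351)
357: 13  (via 356)
302: 14  (via 356)
Shortest route: 325 → 351 → 356 → 302 = 14 s.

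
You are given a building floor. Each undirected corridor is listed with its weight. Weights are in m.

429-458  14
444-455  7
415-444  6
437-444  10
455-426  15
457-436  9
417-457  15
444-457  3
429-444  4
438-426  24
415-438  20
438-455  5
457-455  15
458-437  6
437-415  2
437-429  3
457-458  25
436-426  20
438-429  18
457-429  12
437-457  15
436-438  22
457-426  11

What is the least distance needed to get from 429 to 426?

Candidate routes:
429 → 444 → 455 → 426: 4+7+15 = 26
429 → 457 → 426: 12+11 = 23
429 → 444 → 457 → 426: 4+3+11 = 18
429 → 437 → 415 → 444 → 457 → 426: 3+2+6+3+11 = 25
The minimum is 18 m via 429 → 444 → 457 → 426.

18 m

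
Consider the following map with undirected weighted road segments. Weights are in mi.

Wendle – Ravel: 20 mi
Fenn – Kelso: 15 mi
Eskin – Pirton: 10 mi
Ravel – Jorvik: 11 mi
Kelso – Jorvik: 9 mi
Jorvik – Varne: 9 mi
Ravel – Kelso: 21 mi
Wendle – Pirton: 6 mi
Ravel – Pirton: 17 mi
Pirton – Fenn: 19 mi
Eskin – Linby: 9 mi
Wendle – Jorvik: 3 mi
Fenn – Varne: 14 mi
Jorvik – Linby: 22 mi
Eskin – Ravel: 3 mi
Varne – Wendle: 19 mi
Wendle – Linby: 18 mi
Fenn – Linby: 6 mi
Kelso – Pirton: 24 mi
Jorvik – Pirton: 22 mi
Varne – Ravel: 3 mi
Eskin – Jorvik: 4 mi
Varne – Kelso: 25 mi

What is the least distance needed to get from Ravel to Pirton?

Candidate routes:
Ravel → Eskin → Jorvik → Wendle → Pirton: 3+4+3+6 = 16
Ravel → Eskin → Pirton: 3+10 = 13
Cheapest is Ravel → Eskin → Pirton at 13 mi.

13 mi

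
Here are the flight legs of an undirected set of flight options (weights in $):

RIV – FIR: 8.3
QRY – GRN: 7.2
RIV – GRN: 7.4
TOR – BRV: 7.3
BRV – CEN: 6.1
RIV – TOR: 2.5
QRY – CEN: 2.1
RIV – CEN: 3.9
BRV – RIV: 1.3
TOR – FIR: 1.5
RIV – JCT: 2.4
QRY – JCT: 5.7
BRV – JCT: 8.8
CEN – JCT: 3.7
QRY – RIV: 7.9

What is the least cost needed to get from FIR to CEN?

Enumerating some paths:
FIR - TOR - RIV - JCT - CEN: 1.5+2.5+2.4+3.7 = 10.1
FIR - TOR - RIV - BRV - CEN: 1.5+2.5+1.3+6.1 = 11.4
FIR - TOR - RIV - CEN: 1.5+2.5+3.9 = 7.9
The minimum is $7.9 via FIR - TOR - RIV - CEN.

$7.9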